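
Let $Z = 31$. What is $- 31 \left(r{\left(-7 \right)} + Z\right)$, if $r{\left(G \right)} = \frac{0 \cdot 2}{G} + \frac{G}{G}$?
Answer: $-992$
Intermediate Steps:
$r{\left(G \right)} = 1$ ($r{\left(G \right)} = \frac{0}{G} + 1 = 0 + 1 = 1$)
$- 31 \left(r{\left(-7 \right)} + Z\right) = - 31 \left(1 + 31\right) = \left(-31\right) 32 = -992$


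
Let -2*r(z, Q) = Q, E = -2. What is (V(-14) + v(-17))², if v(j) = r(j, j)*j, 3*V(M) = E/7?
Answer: 36881329/1764 ≈ 20908.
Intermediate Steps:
r(z, Q) = -Q/2
V(M) = -2/21 (V(M) = (-2/7)/3 = (-2*⅐)/3 = (⅓)*(-2/7) = -2/21)
v(j) = -j²/2 (v(j) = (-j/2)*j = -j²/2)
(V(-14) + v(-17))² = (-2/21 - ½*(-17)²)² = (-2/21 - ½*289)² = (-2/21 - 289/2)² = (-6073/42)² = 36881329/1764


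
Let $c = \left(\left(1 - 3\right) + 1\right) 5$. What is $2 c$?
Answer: $-10$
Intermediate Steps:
$c = -5$ ($c = \left(\left(1 - 3\right) + 1\right) 5 = \left(-2 + 1\right) 5 = \left(-1\right) 5 = -5$)
$2 c = 2 \left(-5\right) = -10$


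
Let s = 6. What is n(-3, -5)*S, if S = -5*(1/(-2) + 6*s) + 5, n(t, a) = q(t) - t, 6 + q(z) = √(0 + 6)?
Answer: 1035/2 - 345*√6/2 ≈ 94.963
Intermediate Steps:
q(z) = -6 + √6 (q(z) = -6 + √(0 + 6) = -6 + √6)
n(t, a) = -6 + √6 - t (n(t, a) = (-6 + √6) - t = -6 + √6 - t)
S = -345/2 (S = -5*(1/(-2) + 6*6) + 5 = -5*(-½ + 36) + 5 = -5*71/2 + 5 = -355/2 + 5 = -345/2 ≈ -172.50)
n(-3, -5)*S = (-6 + √6 - 1*(-3))*(-345/2) = (-6 + √6 + 3)*(-345/2) = (-3 + √6)*(-345/2) = 1035/2 - 345*√6/2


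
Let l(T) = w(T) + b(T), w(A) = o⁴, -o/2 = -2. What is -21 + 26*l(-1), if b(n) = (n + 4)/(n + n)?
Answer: 6596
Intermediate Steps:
o = 4 (o = -2*(-2) = 4)
w(A) = 256 (w(A) = 4⁴ = 256)
b(n) = (4 + n)/(2*n) (b(n) = (4 + n)/((2*n)) = (4 + n)*(1/(2*n)) = (4 + n)/(2*n))
l(T) = 256 + (4 + T)/(2*T)
-21 + 26*l(-1) = -21 + 26*(513/2 + 2/(-1)) = -21 + 26*(513/2 + 2*(-1)) = -21 + 26*(513/2 - 2) = -21 + 26*(509/2) = -21 + 6617 = 6596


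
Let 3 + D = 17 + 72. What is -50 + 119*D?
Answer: 10184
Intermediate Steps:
D = 86 (D = -3 + (17 + 72) = -3 + 89 = 86)
-50 + 119*D = -50 + 119*86 = -50 + 10234 = 10184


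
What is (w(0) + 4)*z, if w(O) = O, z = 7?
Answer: 28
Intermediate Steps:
(w(0) + 4)*z = (0 + 4)*7 = 4*7 = 28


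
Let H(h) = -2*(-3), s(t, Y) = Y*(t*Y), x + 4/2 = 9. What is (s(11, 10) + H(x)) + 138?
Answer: 1244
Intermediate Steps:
x = 7 (x = -2 + 9 = 7)
s(t, Y) = t*Y² (s(t, Y) = Y*(Y*t) = t*Y²)
H(h) = 6
(s(11, 10) + H(x)) + 138 = (11*10² + 6) + 138 = (11*100 + 6) + 138 = (1100 + 6) + 138 = 1106 + 138 = 1244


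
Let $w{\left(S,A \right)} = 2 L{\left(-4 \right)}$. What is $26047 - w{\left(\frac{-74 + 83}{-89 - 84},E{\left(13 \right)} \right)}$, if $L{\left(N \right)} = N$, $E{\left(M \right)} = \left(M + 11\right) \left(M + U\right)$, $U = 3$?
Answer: $26055$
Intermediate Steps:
$E{\left(M \right)} = \left(3 + M\right) \left(11 + M\right)$ ($E{\left(M \right)} = \left(M + 11\right) \left(M + 3\right) = \left(11 + M\right) \left(3 + M\right) = \left(3 + M\right) \left(11 + M\right)$)
$w{\left(S,A \right)} = -8$ ($w{\left(S,A \right)} = 2 \left(-4\right) = -8$)
$26047 - w{\left(\frac{-74 + 83}{-89 - 84},E{\left(13 \right)} \right)} = 26047 - -8 = 26047 + 8 = 26055$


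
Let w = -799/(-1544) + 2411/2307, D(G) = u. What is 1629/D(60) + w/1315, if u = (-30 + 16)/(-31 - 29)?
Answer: 228909099173539/32788283640 ≈ 6981.4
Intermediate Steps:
u = 7/30 (u = -14/(-60) = -14*(-1/60) = 7/30 ≈ 0.23333)
D(G) = 7/30
w = 5565877/3562008 (w = -799*(-1/1544) + 2411*(1/2307) = 799/1544 + 2411/2307 = 5565877/3562008 ≈ 1.5626)
1629/D(60) + w/1315 = 1629/(7/30) + (5565877/3562008)/1315 = 1629*(30/7) + (5565877/3562008)*(1/1315) = 48870/7 + 5565877/4684040520 = 228909099173539/32788283640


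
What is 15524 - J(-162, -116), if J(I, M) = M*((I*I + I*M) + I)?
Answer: 5220908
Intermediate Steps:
J(I, M) = M*(I + I² + I*M) (J(I, M) = M*((I² + I*M) + I) = M*(I + I² + I*M))
15524 - J(-162, -116) = 15524 - (-162)*(-116)*(1 - 162 - 116) = 15524 - (-162)*(-116)*(-277) = 15524 - 1*(-5205384) = 15524 + 5205384 = 5220908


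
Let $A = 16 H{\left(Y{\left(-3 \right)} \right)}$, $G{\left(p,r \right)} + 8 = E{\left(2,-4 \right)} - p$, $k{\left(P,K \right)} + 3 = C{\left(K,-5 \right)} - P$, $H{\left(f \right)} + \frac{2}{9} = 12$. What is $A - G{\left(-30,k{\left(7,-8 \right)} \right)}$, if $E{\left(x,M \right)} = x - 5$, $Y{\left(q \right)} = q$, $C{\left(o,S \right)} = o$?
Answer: $\frac{1525}{9} \approx 169.44$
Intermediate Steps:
$E{\left(x,M \right)} = -5 + x$
$H{\left(f \right)} = \frac{106}{9}$ ($H{\left(f \right)} = - \frac{2}{9} + 12 = \frac{106}{9}$)
$k{\left(P,K \right)} = -3 + K - P$ ($k{\left(P,K \right)} = -3 + \left(K - P\right) = -3 + K - P$)
$G{\left(p,r \right)} = -11 - p$ ($G{\left(p,r \right)} = -8 - \left(3 + p\right) = -11 - p$)
$A = \frac{1696}{9}$ ($A = 16 \cdot \frac{106}{9} = \frac{1696}{9} \approx 188.44$)
$A - G{\left(-30,k{\left(7,-8 \right)} \right)} = \frac{1696}{9} - \left(-11 - -30\right) = \frac{1696}{9} - \left(-11 + 30\right) = \frac{1696}{9} - 19 = \frac{1525}{9}$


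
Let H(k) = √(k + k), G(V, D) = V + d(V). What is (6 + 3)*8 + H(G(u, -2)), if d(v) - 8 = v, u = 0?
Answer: 76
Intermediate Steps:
d(v) = 8 + v
G(V, D) = 8 + 2*V (G(V, D) = V + (8 + V) = 8 + 2*V)
H(k) = √2*√k (H(k) = √(2*k) = √2*√k)
(6 + 3)*8 + H(G(u, -2)) = (6 + 3)*8 + √2*√(8 + 2*0) = 9*8 + √2*√(8 + 0) = 72 + √2*√8 = 72 + √2*(2*√2) = 72 + 4 = 76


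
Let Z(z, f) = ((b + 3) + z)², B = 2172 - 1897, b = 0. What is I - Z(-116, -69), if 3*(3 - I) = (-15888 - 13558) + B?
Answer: -9127/3 ≈ -3042.3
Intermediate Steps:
B = 275
I = 29180/3 (I = 3 - ((-15888 - 13558) + 275)/3 = 3 - (-29446 + 275)/3 = 3 - ⅓*(-29171) = 3 + 29171/3 = 29180/3 ≈ 9726.7)
Z(z, f) = (3 + z)² (Z(z, f) = ((0 + 3) + z)² = (3 + z)²)
I - Z(-116, -69) = 29180/3 - (3 - 116)² = 29180/3 - 1*(-113)² = 29180/3 - 1*12769 = 29180/3 - 12769 = -9127/3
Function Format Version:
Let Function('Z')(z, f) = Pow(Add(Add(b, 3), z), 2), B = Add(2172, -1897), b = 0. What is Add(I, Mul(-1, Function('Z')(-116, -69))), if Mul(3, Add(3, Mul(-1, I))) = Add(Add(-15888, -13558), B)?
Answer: Rational(-9127, 3) ≈ -3042.3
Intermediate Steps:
B = 275
I = Rational(29180, 3) (I = Add(3, Mul(Rational(-1, 3), Add(Add(-15888, -13558), 275))) = Add(3, Mul(Rational(-1, 3), Add(-29446, 275))) = Add(3, Mul(Rational(-1, 3), -29171)) = Add(3, Rational(29171, 3)) = Rational(29180, 3) ≈ 9726.7)
Function('Z')(z, f) = Pow(Add(3, z), 2) (Function('Z')(z, f) = Pow(Add(Add(0, 3), z), 2) = Pow(Add(3, z), 2))
Add(I, Mul(-1, Function('Z')(-116, -69))) = Add(Rational(29180, 3), Mul(-1, Pow(Add(3, -116), 2))) = Add(Rational(29180, 3), Mul(-1, Pow(-113, 2))) = Add(Rational(29180, 3), Mul(-1, 12769)) = Add(Rational(29180, 3), -12769) = Rational(-9127, 3)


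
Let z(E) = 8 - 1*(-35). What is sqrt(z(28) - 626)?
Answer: I*sqrt(583) ≈ 24.145*I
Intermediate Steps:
z(E) = 43 (z(E) = 8 + 35 = 43)
sqrt(z(28) - 626) = sqrt(43 - 626) = sqrt(-583) = I*sqrt(583)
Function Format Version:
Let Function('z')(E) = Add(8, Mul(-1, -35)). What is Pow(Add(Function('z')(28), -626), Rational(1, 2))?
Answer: Mul(I, Pow(583, Rational(1, 2))) ≈ Mul(24.145, I)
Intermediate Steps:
Function('z')(E) = 43 (Function('z')(E) = Add(8, 35) = 43)
Pow(Add(Function('z')(28), -626), Rational(1, 2)) = Pow(Add(43, -626), Rational(1, 2)) = Pow(-583, Rational(1, 2)) = Mul(I, Pow(583, Rational(1, 2)))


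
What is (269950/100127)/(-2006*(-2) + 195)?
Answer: 269950/421234289 ≈ 0.00064085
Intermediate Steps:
(269950/100127)/(-2006*(-2) + 195) = (269950*(1/100127))/(-118*(-34) + 195) = 269950/(100127*(4012 + 195)) = (269950/100127)/4207 = (269950/100127)*(1/4207) = 269950/421234289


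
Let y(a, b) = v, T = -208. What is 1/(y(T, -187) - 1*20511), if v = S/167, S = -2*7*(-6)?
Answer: -167/3425253 ≈ -4.8756e-5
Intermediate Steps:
S = 84 (S = -14*(-6) = 84)
v = 84/167 ≈ 0.50299
y(a, b) = 84/167
1/(y(T, -187) - 1*20511) = 1/(84/167 - 1*20511) = 1/(84/167 - 20511) = 1/(-3425253/167) = -167/3425253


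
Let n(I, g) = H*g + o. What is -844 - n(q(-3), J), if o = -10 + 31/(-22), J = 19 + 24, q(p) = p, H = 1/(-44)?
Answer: -36591/44 ≈ -831.61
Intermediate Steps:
H = -1/44 ≈ -0.022727
J = 43
o = -251/22 (o = -10 + 31*(-1/22) = -10 - 31/22 = -251/22 ≈ -11.409)
n(I, g) = -251/22 - g/44 (n(I, g) = -g/44 - 251/22 = -251/22 - g/44)
-844 - n(q(-3), J) = -844 - (-251/22 - 1/44*43) = -844 - (-251/22 - 43/44) = -844 - 1*(-545/44) = -844 + 545/44 = -36591/44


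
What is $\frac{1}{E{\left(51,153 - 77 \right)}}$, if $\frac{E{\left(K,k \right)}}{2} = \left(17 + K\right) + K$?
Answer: $\frac{1}{238} \approx 0.0042017$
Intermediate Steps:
$E{\left(K,k \right)} = 34 + 4 K$ ($E{\left(K,k \right)} = 2 \left(\left(17 + K\right) + K\right) = 2 \left(17 + 2 K\right) = 34 + 4 K$)
$\frac{1}{E{\left(51,153 - 77 \right)}} = \frac{1}{34 + 4 \cdot 51} = \frac{1}{34 + 204} = \frac{1}{238}$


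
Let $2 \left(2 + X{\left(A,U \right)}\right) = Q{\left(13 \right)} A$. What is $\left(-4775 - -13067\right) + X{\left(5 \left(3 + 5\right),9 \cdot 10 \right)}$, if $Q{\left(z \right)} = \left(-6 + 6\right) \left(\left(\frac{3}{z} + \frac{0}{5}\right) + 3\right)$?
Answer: $8290$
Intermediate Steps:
$Q{\left(z \right)} = 0$ ($Q{\left(z \right)} = 0 \left(\left(\frac{3}{z} + 0 \cdot \frac{1}{5}\right) + 3\right) = 0 \left(\left(\frac{3}{z} + 0\right) + 3\right) = 0 \left(\frac{3}{z} + 3\right) = 0 \left(3 + \frac{3}{z}\right) = 0$)
$X{\left(A,U \right)} = -2$ ($X{\left(A,U \right)} = -2 + \frac{0 A}{2} = -2 + \frac{1}{2} \cdot 0 = -2 + 0 = -2$)
$\left(-4775 - -13067\right) + X{\left(5 \left(3 + 5\right),9 \cdot 10 \right)} = \left(-4775 - -13067\right) - 2 = \left(-4775 + 13067\right) - 2 = 8292 - 2 = 8290$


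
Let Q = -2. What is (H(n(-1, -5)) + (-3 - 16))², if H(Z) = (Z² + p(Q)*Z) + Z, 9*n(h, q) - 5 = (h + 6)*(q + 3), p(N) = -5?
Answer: 1779556/6561 ≈ 271.23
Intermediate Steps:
n(h, q) = 5/9 + (3 + q)*(6 + h)/9 (n(h, q) = 5/9 + ((h + 6)*(q + 3))/9 = 5/9 + ((6 + h)*(3 + q))/9 = 5/9 + ((3 + q)*(6 + h))/9 = 5/9 + (3 + q)*(6 + h)/9)
H(Z) = Z² - 4*Z (H(Z) = (Z² - 5*Z) + Z = Z² - 4*Z)
(H(n(-1, -5)) + (-3 - 16))² = ((23/9 + (⅓)*(-1) + (⅔)*(-5) + (⅑)*(-1)*(-5))*(-4 + (23/9 + (⅓)*(-1) + (⅔)*(-5) + (⅑)*(-1)*(-5))) + (-3 - 16))² = ((23/9 - ⅓ - 10/3 + 5/9)*(-4 + (23/9 - ⅓ - 10/3 + 5/9)) - 19)² = (-5*(-4 - 5/9)/9 - 19)² = (-5/9*(-41/9) - 19)² = (205/81 - 19)² = (-1334/81)² = 1779556/6561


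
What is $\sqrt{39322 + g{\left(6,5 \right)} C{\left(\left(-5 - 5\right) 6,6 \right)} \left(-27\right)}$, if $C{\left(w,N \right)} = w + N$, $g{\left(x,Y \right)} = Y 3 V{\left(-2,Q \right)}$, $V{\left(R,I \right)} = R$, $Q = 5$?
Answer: $47 i \sqrt{2} \approx 66.468 i$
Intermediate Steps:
$g{\left(x,Y \right)} = - 6 Y$ ($g{\left(x,Y \right)} = Y 3 \left(-2\right) = 3 Y \left(-2\right) = - 6 Y$)
$C{\left(w,N \right)} = N + w$
$\sqrt{39322 + g{\left(6,5 \right)} C{\left(\left(-5 - 5\right) 6,6 \right)} \left(-27\right)} = \sqrt{39322 + \left(-6\right) 5 \left(6 + \left(-5 - 5\right) 6\right) \left(-27\right)} = \sqrt{39322 + - 30 \left(6 - 60\right) \left(-27\right)} = \sqrt{39322 + \left(-30\right) \left(-54\right) \left(-27\right)} = \sqrt{39322 + 1620 \left(-27\right)} = \sqrt{39322 - 43740} = \sqrt{-4418} = 47 i \sqrt{2}$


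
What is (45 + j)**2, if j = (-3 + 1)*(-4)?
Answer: 2809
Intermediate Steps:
j = 8 (j = -2*(-4) = 8)
(45 + j)**2 = (45 + 8)**2 = 53**2 = 2809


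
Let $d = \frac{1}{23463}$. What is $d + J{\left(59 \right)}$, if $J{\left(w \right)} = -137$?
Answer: $- \frac{3214430}{23463} \approx -137.0$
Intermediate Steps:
$d = \frac{1}{23463} \approx 4.262 \cdot 10^{-5}$
$d + J{\left(59 \right)} = \frac{1}{23463} - 137 = - \frac{3214430}{23463}$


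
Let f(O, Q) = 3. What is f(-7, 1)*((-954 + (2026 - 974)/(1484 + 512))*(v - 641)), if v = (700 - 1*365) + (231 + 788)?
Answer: -1017699837/499 ≈ -2.0395e+6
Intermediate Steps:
v = 1354 (v = (700 - 365) + 1019 = 335 + 1019 = 1354)
f(-7, 1)*((-954 + (2026 - 974)/(1484 + 512))*(v - 641)) = 3*((-954 + (2026 - 974)/(1484 + 512))*(1354 - 641)) = 3*((-954 + 1052/1996)*713) = 3*((-954 + 1052*(1/1996))*713) = 3*((-954 + 263/499)*713) = 3*(-475783/499*713) = 3*(-339233279/499) = -1017699837/499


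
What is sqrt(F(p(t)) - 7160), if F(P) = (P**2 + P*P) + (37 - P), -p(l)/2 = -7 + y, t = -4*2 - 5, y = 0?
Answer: I*sqrt(6745) ≈ 82.128*I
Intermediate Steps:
t = -13 (t = -8 - 5 = -13)
p(l) = 14 (p(l) = -2*(-7 + 0) = -2*(-7) = 14)
F(P) = 37 - P + 2*P**2 (F(P) = (P**2 + P**2) + (37 - P) = 2*P**2 + (37 - P) = 37 - P + 2*P**2)
sqrt(F(p(t)) - 7160) = sqrt((37 - 1*14 + 2*14**2) - 7160) = sqrt((37 - 14 + 2*196) - 7160) = sqrt((37 - 14 + 392) - 7160) = sqrt(415 - 7160) = sqrt(-6745) = I*sqrt(6745)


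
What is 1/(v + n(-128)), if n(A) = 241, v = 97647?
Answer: 1/97888 ≈ 1.0216e-5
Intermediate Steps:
1/(v + n(-128)) = 1/(97647 + 241) = 1/97888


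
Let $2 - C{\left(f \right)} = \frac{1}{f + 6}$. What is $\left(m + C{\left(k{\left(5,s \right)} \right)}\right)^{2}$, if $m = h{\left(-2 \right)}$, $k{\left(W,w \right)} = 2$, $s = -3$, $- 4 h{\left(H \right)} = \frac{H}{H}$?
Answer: $\frac{169}{64} \approx 2.6406$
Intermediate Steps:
$h{\left(H \right)} = - \frac{1}{4}$ ($h{\left(H \right)} = - \frac{H \frac{1}{H}}{4} = \left(- \frac{1}{4}\right) 1 = - \frac{1}{4}$)
$m = - \frac{1}{4} \approx -0.25$
$C{\left(f \right)} = 2 - \frac{1}{6 + f}$ ($C{\left(f \right)} = 2 - \frac{1}{f + 6} = 2 - \frac{1}{6 + f}$)
$\left(m + C{\left(k{\left(5,s \right)} \right)}\right)^{2} = \left(- \frac{1}{4} + \frac{11 + 2 \cdot 2}{6 + 2}\right)^{2} = \left(- \frac{1}{4} + \frac{11 + 4}{8}\right)^{2} = \left(- \frac{1}{4} + \frac{1}{8} \cdot 15\right)^{2} = \left(- \frac{1}{4} + \frac{15}{8}\right)^{2} = \left(\frac{13}{8}\right)^{2} = \frac{169}{64}$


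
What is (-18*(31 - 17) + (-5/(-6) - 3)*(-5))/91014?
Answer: -1447/546084 ≈ -0.0026498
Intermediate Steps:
(-18*(31 - 17) + (-5/(-6) - 3)*(-5))/91014 = (-18*14 + (-5*(-⅙) - 3)*(-5))*(1/91014) = (-252 + (⅚ - 3)*(-5))*(1/91014) = (-252 - 13/6*(-5))*(1/91014) = (-252 + 65/6)*(1/91014) = -1447/6*1/91014 = -1447/546084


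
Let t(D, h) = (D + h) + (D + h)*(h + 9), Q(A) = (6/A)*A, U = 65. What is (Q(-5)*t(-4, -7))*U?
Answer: -12870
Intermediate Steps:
Q(A) = 6
t(D, h) = D + h + (9 + h)*(D + h) (t(D, h) = (D + h) + (D + h)*(9 + h) = (D + h) + (9 + h)*(D + h) = D + h + (9 + h)*(D + h))
(Q(-5)*t(-4, -7))*U = (6*((-7)² + 10*(-4) + 10*(-7) - 4*(-7)))*65 = (6*(49 - 40 - 70 + 28))*65 = (6*(-33))*65 = -198*65 = -12870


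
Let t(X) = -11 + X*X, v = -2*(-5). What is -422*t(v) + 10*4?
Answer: -37518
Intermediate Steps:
v = 10
t(X) = -11 + X**2
-422*t(v) + 10*4 = -422*(-11 + 10**2) + 10*4 = -422*(-11 + 100) + 40 = -422*89 + 40 = -37558 + 40 = -37518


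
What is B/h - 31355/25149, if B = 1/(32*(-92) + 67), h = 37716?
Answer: -1134099196003/909630376956 ≈ -1.2468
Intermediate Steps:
B = -1/2877 (B = 1/(-2944 + 67) = 1/(-2877) = -1/2877 ≈ -0.00034758)
B/h - 31355/25149 = -1/2877/37716 - 31355/25149 = -1/2877*1/37716 - 31355*1/25149 = -1/108508932 - 31355/25149 = -1134099196003/909630376956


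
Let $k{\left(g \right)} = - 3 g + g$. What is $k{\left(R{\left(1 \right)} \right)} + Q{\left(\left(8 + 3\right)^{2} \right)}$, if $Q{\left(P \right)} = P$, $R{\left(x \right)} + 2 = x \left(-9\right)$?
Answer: $143$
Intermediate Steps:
$R{\left(x \right)} = -2 - 9 x$ ($R{\left(x \right)} = -2 + x \left(-9\right) = -2 - 9 x$)
$k{\left(g \right)} = - 2 g$
$k{\left(R{\left(1 \right)} \right)} + Q{\left(\left(8 + 3\right)^{2} \right)} = - 2 \left(-2 - 9\right) + \left(8 + 3\right)^{2} = - 2 \left(-2 - 9\right) + 11^{2} = \left(-2\right) \left(-11\right) + 121 = 22 + 121 = 143$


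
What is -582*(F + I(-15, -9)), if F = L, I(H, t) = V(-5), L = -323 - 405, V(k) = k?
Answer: 426606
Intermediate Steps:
L = -728
I(H, t) = -5
F = -728
-582*(F + I(-15, -9)) = -582*(-728 - 5) = -582*(-733) = 426606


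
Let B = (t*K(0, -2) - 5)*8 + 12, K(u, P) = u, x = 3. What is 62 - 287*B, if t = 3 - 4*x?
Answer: 8098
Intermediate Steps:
t = -9 (t = 3 - 4*3 = 3 - 12 = -9)
B = -28 (B = (-9*0 - 5)*8 + 12 = (0 - 5)*8 + 12 = -5*8 + 12 = -40 + 12 = -28)
62 - 287*B = 62 - 287*(-28) = 62 + 8036 = 8098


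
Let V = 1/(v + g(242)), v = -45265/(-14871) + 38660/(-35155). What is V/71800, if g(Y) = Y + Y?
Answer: 104558001/3648111195518600 ≈ 2.8661e-8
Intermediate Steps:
g(Y) = 2*Y
v = 203275643/104558001 (v = -45265*(-1/14871) + 38660*(-1/35155) = 45265/14871 - 7732/7031 = 203275643/104558001 ≈ 1.9441)
V = 104558001/50809348127 (V = 1/(203275643/104558001 + 2*242) = 1/(203275643/104558001 + 484) = 1/(50809348127/104558001) = 104558001/50809348127 ≈ 0.0020579)
V/71800 = (104558001/50809348127)/71800 = (104558001/50809348127)*(1/71800) = 104558001/3648111195518600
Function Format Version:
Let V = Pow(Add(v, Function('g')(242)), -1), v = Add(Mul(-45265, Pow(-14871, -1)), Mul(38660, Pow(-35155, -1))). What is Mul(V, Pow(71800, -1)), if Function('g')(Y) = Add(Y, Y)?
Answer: Rational(104558001, 3648111195518600) ≈ 2.8661e-8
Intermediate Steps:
Function('g')(Y) = Mul(2, Y)
v = Rational(203275643, 104558001) (v = Add(Mul(-45265, Rational(-1, 14871)), Mul(38660, Rational(-1, 35155))) = Add(Rational(45265, 14871), Rational(-7732, 7031)) = Rational(203275643, 104558001) ≈ 1.9441)
V = Rational(104558001, 50809348127) (V = Pow(Add(Rational(203275643, 104558001), Mul(2, 242)), -1) = Pow(Add(Rational(203275643, 104558001), 484), -1) = Pow(Rational(50809348127, 104558001), -1) = Rational(104558001, 50809348127) ≈ 0.0020579)
Mul(V, Pow(71800, -1)) = Mul(Rational(104558001, 50809348127), Pow(71800, -1)) = Mul(Rational(104558001, 50809348127), Rational(1, 71800)) = Rational(104558001, 3648111195518600)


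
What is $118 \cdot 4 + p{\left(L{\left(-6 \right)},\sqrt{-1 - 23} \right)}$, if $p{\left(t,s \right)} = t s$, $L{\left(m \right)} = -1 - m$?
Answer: $472 + 10 i \sqrt{6} \approx 472.0 + 24.495 i$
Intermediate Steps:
$p{\left(t,s \right)} = s t$
$118 \cdot 4 + p{\left(L{\left(-6 \right)},\sqrt{-1 - 23} \right)} = 118 \cdot 4 + \sqrt{-1 - 23} \left(-1 - -6\right) = 472 + \sqrt{-24} \left(-1 + 6\right) = 472 + 2 i \sqrt{6} \cdot 5 = 472 + 10 i \sqrt{6}$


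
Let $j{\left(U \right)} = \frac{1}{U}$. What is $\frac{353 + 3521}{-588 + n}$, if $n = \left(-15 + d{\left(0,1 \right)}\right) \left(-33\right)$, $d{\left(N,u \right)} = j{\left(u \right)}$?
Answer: $- \frac{1937}{63} \approx -30.746$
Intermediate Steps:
$d{\left(N,u \right)} = \frac{1}{u}$
$n = 462$ ($n = \left(-15 + 1^{-1}\right) \left(-33\right) = \left(-15 + 1\right) \left(-33\right) = \left(-14\right) \left(-33\right) = 462$)
$\frac{353 + 3521}{-588 + n} = \frac{353 + 3521}{-588 + 462} = \frac{3874}{-126} = 3874 \left(- \frac{1}{126}\right) = - \frac{1937}{63}$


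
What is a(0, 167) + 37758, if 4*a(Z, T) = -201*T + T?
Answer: 29408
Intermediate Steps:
a(Z, T) = -50*T (a(Z, T) = (-201*T + T)/4 = (-200*T)/4 = -50*T)
a(0, 167) + 37758 = -50*167 + 37758 = -8350 + 37758 = 29408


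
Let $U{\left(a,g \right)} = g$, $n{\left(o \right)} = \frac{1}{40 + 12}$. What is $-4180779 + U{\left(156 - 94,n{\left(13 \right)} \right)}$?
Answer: $- \frac{217400507}{52} \approx -4.1808 \cdot 10^{6}$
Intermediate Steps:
$n{\left(o \right)} = \frac{1}{52}$
$-4180779 + U{\left(156 - 94,n{\left(13 \right)} \right)} = -4180779 + \frac{1}{52} = - \frac{217400507}{52}$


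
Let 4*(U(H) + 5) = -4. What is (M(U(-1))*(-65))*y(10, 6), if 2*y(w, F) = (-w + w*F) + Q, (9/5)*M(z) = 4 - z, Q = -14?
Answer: -6500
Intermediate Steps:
U(H) = -6 (U(H) = -5 + (1/4)*(-4) = -5 - 1 = -6)
M(z) = 20/9 - 5*z/9 (M(z) = 5*(4 - z)/9 = 20/9 - 5*z/9)
y(w, F) = -7 - w/2 + F*w/2 (y(w, F) = ((-w + w*F) - 14)/2 = ((-w + F*w) - 14)/2 = (-14 - w + F*w)/2 = -7 - w/2 + F*w/2)
(M(U(-1))*(-65))*y(10, 6) = ((20/9 - 5/9*(-6))*(-65))*(-7 - 1/2*10 + (1/2)*6*10) = ((20/9 + 10/3)*(-65))*(-7 - 5 + 30) = ((50/9)*(-65))*18 = -3250/9*18 = -6500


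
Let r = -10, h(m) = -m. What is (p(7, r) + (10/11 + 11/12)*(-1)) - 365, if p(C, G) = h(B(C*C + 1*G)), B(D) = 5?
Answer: -49081/132 ≈ -371.83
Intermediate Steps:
p(C, G) = -5 (p(C, G) = -1*5 = -5)
(p(7, r) + (10/11 + 11/12)*(-1)) - 365 = (-5 + (10/11 + 11/12)*(-1)) - 365 = (-5 + (241/132)*(-1)) - 365 = (-5 - 241/132) - 365 = -901/132 - 365 = -49081/132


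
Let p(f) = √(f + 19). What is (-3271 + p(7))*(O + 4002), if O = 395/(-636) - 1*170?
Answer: -7970632147/636 + 2436757*√26/636 ≈ -1.2513e+7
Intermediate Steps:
p(f) = √(19 + f)
O = -108515/636 (O = 395*(-1/636) - 170 = -395/636 - 170 = -108515/636 ≈ -170.62)
(-3271 + p(7))*(O + 4002) = (-3271 + √(19 + 7))*(-108515/636 + 4002) = (-3271 + √26)*(2436757/636) = -7970632147/636 + 2436757*√26/636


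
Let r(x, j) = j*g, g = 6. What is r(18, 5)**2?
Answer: 900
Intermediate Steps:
r(x, j) = 6*j (r(x, j) = j*6 = 6*j)
r(18, 5)**2 = (6*5)**2 = 30**2 = 900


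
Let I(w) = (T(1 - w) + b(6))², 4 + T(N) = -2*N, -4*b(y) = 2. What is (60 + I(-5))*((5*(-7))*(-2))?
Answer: 46515/2 ≈ 23258.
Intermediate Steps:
b(y) = -½ (b(y) = -¼*2 = -½)
T(N) = -4 - 2*N
I(w) = (-13/2 + 2*w)² (I(w) = ((-4 - 2*(1 - w)) - ½)² = ((-4 + (-2 + 2*w)) - ½)² = ((-6 + 2*w) - ½)² = (-13/2 + 2*w)²)
(60 + I(-5))*((5*(-7))*(-2)) = (60 + (13 - 4*(-5))²/4)*((5*(-7))*(-2)) = (60 + (13 + 20)²/4)*(-35*(-2)) = (60 + (¼)*33²)*70 = (60 + (¼)*1089)*70 = (60 + 1089/4)*70 = (1329/4)*70 = 46515/2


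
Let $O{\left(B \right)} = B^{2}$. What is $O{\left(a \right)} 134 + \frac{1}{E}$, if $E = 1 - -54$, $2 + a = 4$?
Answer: $\frac{29481}{55} \approx 536.02$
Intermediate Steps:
$a = 2$ ($a = -2 + 4 = 2$)
$E = 55$ ($E = 1 + 54 = 55$)
$O{\left(a \right)} 134 + \frac{1}{E} = 2^{2} \cdot 134 + \frac{1}{55} = 4 \cdot 134 + \frac{1}{55} = 536 + \frac{1}{55} = \frac{29481}{55}$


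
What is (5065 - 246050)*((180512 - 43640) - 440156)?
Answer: 73086894740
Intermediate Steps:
(5065 - 246050)*((180512 - 43640) - 440156) = -240985*(136872 - 440156) = -240985*(-303284) = 73086894740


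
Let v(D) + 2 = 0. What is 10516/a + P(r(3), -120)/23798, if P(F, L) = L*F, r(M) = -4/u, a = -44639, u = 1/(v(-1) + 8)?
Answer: -60849724/531159461 ≈ -0.11456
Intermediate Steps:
v(D) = -2 (v(D) = -2 + 0 = -2)
u = ⅙ (u = 1/(-2 + 8) = 1/6 = ⅙ ≈ 0.16667)
r(M) = -24 (r(M) = -4/⅙ = -4*6 = -24)
P(F, L) = F*L
10516/a + P(r(3), -120)/23798 = 10516/(-44639) - 24*(-120)/23798 = 10516*(-1/44639) + 2880*(1/23798) = -10516/44639 + 1440/11899 = -60849724/531159461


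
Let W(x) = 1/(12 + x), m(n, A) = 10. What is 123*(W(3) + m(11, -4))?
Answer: 6191/5 ≈ 1238.2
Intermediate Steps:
123*(W(3) + m(11, -4)) = 123*(1/(12 + 3) + 10) = 123*(1/15 + 10) = 123*(151/15) = 6191/5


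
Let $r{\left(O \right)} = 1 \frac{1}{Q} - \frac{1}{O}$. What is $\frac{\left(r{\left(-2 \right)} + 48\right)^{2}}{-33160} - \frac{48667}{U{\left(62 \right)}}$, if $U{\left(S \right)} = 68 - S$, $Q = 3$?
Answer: $- \frac{9682872169}{1193760} \approx -8111.2$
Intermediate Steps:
$r{\left(O \right)} = \frac{1}{3} - \frac{1}{O}$ ($r{\left(O \right)} = 1 \cdot \frac{1}{3} - \frac{1}{O} = \frac{1}{3} - \frac{1}{O}$)
$\frac{\left(r{\left(-2 \right)} + 48\right)^{2}}{-33160} - \frac{48667}{U{\left(62 \right)}} = \frac{\left(\frac{-3 - 2}{3 \left(-2\right)} + 48\right)^{2}}{-33160} - \frac{48667}{68 - 62} = \left(\frac{1}{3} \left(- \frac{1}{2}\right) \left(-5\right) + 48\right)^{2} \left(- \frac{1}{33160}\right) - \frac{48667}{68 - 62} = \left(\frac{5}{6} + 48\right)^{2} \left(- \frac{1}{33160}\right) - \frac{48667}{6} = \left(\frac{293}{6}\right)^{2} \left(- \frac{1}{33160}\right) - \frac{48667}{6} = \frac{85849}{36} \left(- \frac{1}{33160}\right) - \frac{48667}{6} = - \frac{85849}{1193760} - \frac{48667}{6} = - \frac{9682872169}{1193760}$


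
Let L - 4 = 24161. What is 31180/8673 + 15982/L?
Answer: 297358862/69861015 ≈ 4.2564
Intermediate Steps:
L = 24165 (L = 4 + 24161 = 24165)
31180/8673 + 15982/L = 31180/8673 + 15982/24165 = 297358862/69861015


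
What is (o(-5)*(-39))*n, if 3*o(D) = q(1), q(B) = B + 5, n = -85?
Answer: 6630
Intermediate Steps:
q(B) = 5 + B
o(D) = 2 (o(D) = (5 + 1)/3 = (⅓)*6 = 2)
(o(-5)*(-39))*n = (2*(-39))*(-85) = -78*(-85) = 6630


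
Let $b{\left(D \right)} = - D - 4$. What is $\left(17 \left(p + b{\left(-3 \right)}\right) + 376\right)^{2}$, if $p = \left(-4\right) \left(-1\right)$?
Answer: $182329$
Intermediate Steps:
$b{\left(D \right)} = -4 - D$
$p = 4$
$\left(17 \left(p + b{\left(-3 \right)}\right) + 376\right)^{2} = \left(17 \left(4 - 1\right) + 376\right)^{2} = \left(17 \cdot 3 + 376\right)^{2} = \left(51 + 376\right)^{2} = 427^{2} = 182329$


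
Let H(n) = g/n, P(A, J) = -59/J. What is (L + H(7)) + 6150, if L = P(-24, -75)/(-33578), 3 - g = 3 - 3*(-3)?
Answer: 108392301937/17628450 ≈ 6148.7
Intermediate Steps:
g = -9 (g = 3 - (3 - 3*(-3)) = 3 - (3 + 9) = 3 - 1*12 = 3 - 12 = -9)
H(n) = -9/n
L = -59/2518350 (L = -59/(-75)/(-33578) = -59*(-1/75)*(-1/33578) = (59/75)*(-1/33578) = -59/2518350 ≈ -2.3428e-5)
(L + H(7)) + 6150 = (-59/2518350 - 9/7) + 6150 = -22665563/17628450 + 6150 = 108392301937/17628450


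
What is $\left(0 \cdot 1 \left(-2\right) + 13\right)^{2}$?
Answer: $169$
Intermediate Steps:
$\left(0 \cdot 1 \left(-2\right) + 13\right)^{2} = \left(0 \left(-2\right) + 13\right)^{2} = \left(0 + 13\right)^{2} = 13^{2} = 169$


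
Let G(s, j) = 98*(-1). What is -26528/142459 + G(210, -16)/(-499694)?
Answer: -6620960725/35592953773 ≈ -0.18602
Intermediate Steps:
G(s, j) = -98
-26528/142459 + G(210, -16)/(-499694) = -26528/142459 - 98/(-499694) = -26528*1/142459 - 98*(-1/499694) = -26528/142459 + 49/249847 = -6620960725/35592953773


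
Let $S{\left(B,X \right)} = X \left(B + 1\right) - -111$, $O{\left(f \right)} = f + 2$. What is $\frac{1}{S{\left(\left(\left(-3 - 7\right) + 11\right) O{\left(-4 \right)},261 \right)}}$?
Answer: $- \frac{1}{150} \approx -0.0066667$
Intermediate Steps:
$O{\left(f \right)} = 2 + f$
$S{\left(B,X \right)} = 111 + X \left(1 + B\right)$ ($S{\left(B,X \right)} = X \left(1 + B\right) + 111 = 111 + X \left(1 + B\right)$)
$\frac{1}{S{\left(\left(\left(-3 - 7\right) + 11\right) O{\left(-4 \right)},261 \right)}} = \frac{1}{111 + 261 + \left(\left(-3 - 7\right) + 11\right) \left(2 - 4\right) 261} = \frac{1}{111 + 261 + \left(\left(-3 - 7\right) + 11\right) \left(-2\right) 261} = \frac{1}{111 + 261 + \left(-10 + 11\right) \left(-2\right) 261} = \frac{1}{111 + 261 + 1 \left(-2\right) 261} = \frac{1}{111 + 261 - 522} = \frac{1}{-150} = - \frac{1}{150}$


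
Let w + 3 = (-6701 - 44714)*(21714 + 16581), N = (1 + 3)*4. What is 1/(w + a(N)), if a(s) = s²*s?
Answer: -1/1968933332 ≈ -5.0789e-10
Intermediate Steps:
N = 16 (N = 4*4 = 16)
w = -1968937428 (w = -3 + (-6701 - 44714)*(21714 + 16581) = -3 - 51415*38295 = -3 - 1968937425 = -1968937428)
a(s) = s³
1/(w + a(N)) = 1/(-1968937428 + 16³) = 1/(-1968937428 + 4096) = 1/(-1968933332) = -1/1968933332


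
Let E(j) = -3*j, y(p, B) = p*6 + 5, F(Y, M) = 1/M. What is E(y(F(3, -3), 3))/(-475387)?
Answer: 9/475387 ≈ 1.8932e-5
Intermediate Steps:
y(p, B) = 5 + 6*p (y(p, B) = 6*p + 5 = 5 + 6*p)
E(y(F(3, -3), 3))/(-475387) = -3*(5 + 6/(-3))/(-475387) = -3*(5 + 6*(-⅓))*(-1/475387) = -3*(5 - 2)*(-1/475387) = -3*3*(-1/475387) = -9*(-1/475387) = 9/475387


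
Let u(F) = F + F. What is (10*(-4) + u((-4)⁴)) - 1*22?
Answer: 450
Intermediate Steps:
u(F) = 2*F
(10*(-4) + u((-4)⁴)) - 1*22 = (10*(-4) + 2*(-4)⁴) - 1*22 = (-40 + 2*256) - 22 = (-40 + 512) - 22 = 472 - 22 = 450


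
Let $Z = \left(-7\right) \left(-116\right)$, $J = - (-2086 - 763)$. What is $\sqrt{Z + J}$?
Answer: $\sqrt{3661} \approx 60.506$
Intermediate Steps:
$J = 2849$ ($J = - (-2086 - 763) = \left(-1\right) \left(-2849\right) = 2849$)
$Z = 812$
$\sqrt{Z + J} = \sqrt{812 + 2849} = \sqrt{3661}$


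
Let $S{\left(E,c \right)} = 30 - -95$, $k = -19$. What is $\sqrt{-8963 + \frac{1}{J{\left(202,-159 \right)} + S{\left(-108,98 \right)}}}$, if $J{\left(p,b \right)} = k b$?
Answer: $\frac{i \sqrt{733137522}}{286} \approx 94.673 i$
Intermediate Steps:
$J{\left(p,b \right)} = - 19 b$
$S{\left(E,c \right)} = 125$ ($S{\left(E,c \right)} = 30 + 95 = 125$)
$\sqrt{-8963 + \frac{1}{J{\left(202,-159 \right)} + S{\left(-108,98 \right)}}} = \sqrt{-8963 + \frac{1}{\left(-19\right) \left(-159\right) + 125}} = \sqrt{-8963 + \frac{1}{3021 + 125}} = \sqrt{-8963 + \frac{1}{3146}} = \sqrt{- \frac{28197597}{3146}} = \frac{i \sqrt{733137522}}{286}$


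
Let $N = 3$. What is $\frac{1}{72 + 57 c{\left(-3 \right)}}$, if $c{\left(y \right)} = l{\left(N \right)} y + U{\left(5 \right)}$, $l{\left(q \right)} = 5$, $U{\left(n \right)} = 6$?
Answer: $- \frac{1}{441} \approx -0.0022676$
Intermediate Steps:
$c{\left(y \right)} = 6 + 5 y$ ($c{\left(y \right)} = 5 y + 6 = 6 + 5 y$)
$\frac{1}{72 + 57 c{\left(-3 \right)}} = \frac{1}{72 + 57 \left(6 + 5 \left(-3\right)\right)} = \frac{1}{72 + 57 \left(6 - 15\right)} = \frac{1}{72 + 57 \left(-9\right)} = \frac{1}{72 - 513} = \frac{1}{-441} = - \frac{1}{441}$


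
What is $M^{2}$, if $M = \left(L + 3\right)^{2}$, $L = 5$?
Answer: $4096$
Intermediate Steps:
$M = 64$ ($M = \left(5 + 3\right)^{2} = 8^{2} = 64$)
$M^{2} = 64^{2} = 4096$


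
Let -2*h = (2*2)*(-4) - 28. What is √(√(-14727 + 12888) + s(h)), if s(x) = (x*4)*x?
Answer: √(1936 + I*√1839) ≈ 44.003 + 0.4873*I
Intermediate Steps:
h = 22 (h = -((2*2)*(-4) - 28)/2 = -(4*(-4) - 28)/2 = -(-16 - 28)/2 = -½*(-44) = 22)
s(x) = 4*x² (s(x) = (4*x)*x = 4*x²)
√(√(-14727 + 12888) + s(h)) = √(√(-14727 + 12888) + 4*22²) = √(√(-1839) + 4*484) = √(I*√1839 + 1936) = √(1936 + I*√1839)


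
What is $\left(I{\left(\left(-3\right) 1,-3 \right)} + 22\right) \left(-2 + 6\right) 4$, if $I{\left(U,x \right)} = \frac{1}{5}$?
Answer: $\frac{1776}{5} \approx 355.2$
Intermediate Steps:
$I{\left(U,x \right)} = \frac{1}{5}$
$\left(I{\left(\left(-3\right) 1,-3 \right)} + 22\right) \left(-2 + 6\right) 4 = \left(\frac{1}{5} + 22\right) \left(-2 + 6\right) 4 = \frac{111 \cdot 4 \cdot 4}{5} = \frac{111}{5} \cdot 16 = \frac{1776}{5}$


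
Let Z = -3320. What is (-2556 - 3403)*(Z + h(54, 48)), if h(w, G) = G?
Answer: 19497848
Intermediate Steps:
(-2556 - 3403)*(Z + h(54, 48)) = (-2556 - 3403)*(-3320 + 48) = -5959*(-3272) = 19497848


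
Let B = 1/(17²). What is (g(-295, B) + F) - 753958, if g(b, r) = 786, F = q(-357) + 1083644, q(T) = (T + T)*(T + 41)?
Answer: 556096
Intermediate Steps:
q(T) = 2*T*(41 + T) (q(T) = (2*T)*(41 + T) = 2*T*(41 + T))
F = 1309268 (F = 2*(-357)*(41 - 357) + 1083644 = 2*(-357)*(-316) + 1083644 = 225624 + 1083644 = 1309268)
B = 1/289 ≈ 0.0034602
(g(-295, B) + F) - 753958 = (786 + 1309268) - 753958 = 1310054 - 753958 = 556096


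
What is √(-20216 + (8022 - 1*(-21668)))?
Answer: √9474 ≈ 97.334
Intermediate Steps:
√(-20216 + (8022 - 1*(-21668))) = √(-20216 + (8022 + 21668)) = √(-20216 + 29690) = √9474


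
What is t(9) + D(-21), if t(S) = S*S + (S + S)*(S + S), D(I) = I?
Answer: 384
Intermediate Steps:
t(S) = 5*S² (t(S) = S² + (2*S)*(2*S) = S² + 4*S² = 5*S²)
t(9) + D(-21) = 5*9² - 21 = 5*81 - 21 = 405 - 21 = 384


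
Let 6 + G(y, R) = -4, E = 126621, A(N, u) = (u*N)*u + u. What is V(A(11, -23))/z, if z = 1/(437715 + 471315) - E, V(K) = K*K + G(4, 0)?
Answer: -30537595662180/115102287629 ≈ -265.31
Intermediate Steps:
A(N, u) = u + N*u² (A(N, u) = (N*u)*u + u = N*u² + u = u + N*u²)
G(y, R) = -10 (G(y, R) = -6 - 4 = -10)
V(K) = -10 + K² (V(K) = K*K - 10 = K² - 10 = -10 + K²)
z = -115102287629/909030 (z = 1/(437715 + 471315) - 1*126621 = 1/909030 - 126621 = -115102287629/909030 ≈ -1.2662e+5)
V(A(11, -23))/z = (-10 + (-23*(1 + 11*(-23)))²)/(-115102287629/909030) = (-10 + (-23*(1 - 253))²)*(-909030/115102287629) = (-10 + (-23*(-252))²)*(-909030/115102287629) = (-10 + 5796²)*(-909030/115102287629) = (-10 + 33593616)*(-909030/115102287629) = 33593606*(-909030/115102287629) = -30537595662180/115102287629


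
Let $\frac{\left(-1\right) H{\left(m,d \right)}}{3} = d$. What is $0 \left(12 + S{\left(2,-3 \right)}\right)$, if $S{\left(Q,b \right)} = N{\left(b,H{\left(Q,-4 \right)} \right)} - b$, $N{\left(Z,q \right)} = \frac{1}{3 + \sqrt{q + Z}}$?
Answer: $0$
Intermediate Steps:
$H{\left(m,d \right)} = - 3 d$
$N{\left(Z,q \right)} = \frac{1}{3 + \sqrt{Z + q}}$
$S{\left(Q,b \right)} = \frac{1}{3 + \sqrt{12 + b}} - b$ ($S{\left(Q,b \right)} = \frac{1}{3 + \sqrt{b - -12}} - b = \frac{1}{3 + \sqrt{b + 12}} - b = \frac{1}{3 + \sqrt{12 + b}} - b$)
$0 \left(12 + S{\left(2,-3 \right)}\right) = 0 \left(12 + \left(\frac{1}{3 + \sqrt{12 - 3}} - -3\right)\right) = 0 \left(12 + \left(\frac{1}{3 + \sqrt{9}} + 3\right)\right) = 0 \left(12 + \left(\frac{1}{3 + 3} + 3\right)\right) = 0 \left(12 + \left(\frac{1}{6} + 3\right)\right) = 0 \left(12 + \frac{19}{6}\right) = 0 \cdot \frac{91}{6} = 0$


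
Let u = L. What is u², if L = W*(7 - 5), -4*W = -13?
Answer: 169/4 ≈ 42.250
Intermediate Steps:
W = 13/4 (W = -¼*(-13) = 13/4 ≈ 3.2500)
L = 13/2 (L = 13*(7 - 5)/4 = (13/4)*2 = 13/2 ≈ 6.5000)
u = 13/2 ≈ 6.5000
u² = (13/2)² = 169/4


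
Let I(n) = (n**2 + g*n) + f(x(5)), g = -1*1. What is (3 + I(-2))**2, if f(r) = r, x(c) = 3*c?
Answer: 576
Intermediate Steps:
g = -1
I(n) = 15 + n**2 - n (I(n) = (n**2 - n) + 3*5 = (n**2 - n) + 15 = 15 + n**2 - n)
(3 + I(-2))**2 = (3 + (15 + (-2)**2 - 1*(-2)))**2 = (3 + (15 + 4 + 2))**2 = (3 + 21)**2 = 24**2 = 576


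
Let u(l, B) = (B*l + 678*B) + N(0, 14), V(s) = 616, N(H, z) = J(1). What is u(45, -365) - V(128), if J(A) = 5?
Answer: -264506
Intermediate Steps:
N(H, z) = 5
u(l, B) = 5 + 678*B + B*l (u(l, B) = (B*l + 678*B) + 5 = (678*B + B*l) + 5 = 5 + 678*B + B*l)
u(45, -365) - V(128) = (5 + 678*(-365) - 365*45) - 1*616 = (5 - 247470 - 16425) - 616 = -263890 - 616 = -264506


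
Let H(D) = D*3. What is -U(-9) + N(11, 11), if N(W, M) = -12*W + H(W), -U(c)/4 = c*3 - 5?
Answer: -227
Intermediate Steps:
H(D) = 3*D
U(c) = 20 - 12*c (U(c) = -4*(c*3 - 5) = -4*(3*c - 5) = -4*(-5 + 3*c) = 20 - 12*c)
N(W, M) = -9*W (N(W, M) = -12*W + 3*W = -9*W)
-U(-9) + N(11, 11) = -(20 - 12*(-9)) - 9*11 = -(20 + 108) - 99 = -1*128 - 99 = -128 - 99 = -227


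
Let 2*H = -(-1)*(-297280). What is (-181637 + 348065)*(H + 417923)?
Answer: 44816231124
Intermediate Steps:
H = -148640 (H = (-(-1)*(-297280))/2 = (-1*297280)/2 = (½)*(-297280) = -148640)
(-181637 + 348065)*(H + 417923) = (-181637 + 348065)*(-148640 + 417923) = 166428*269283 = 44816231124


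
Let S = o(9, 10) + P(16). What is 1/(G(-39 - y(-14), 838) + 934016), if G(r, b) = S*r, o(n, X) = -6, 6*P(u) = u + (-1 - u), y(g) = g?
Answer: 6/5605021 ≈ 1.0705e-6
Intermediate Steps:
P(u) = -⅙ (P(u) = (u + (-1 - u))/6 = (⅙)*(-1) = -⅙)
S = -37/6 (S = -6 - ⅙ = -37/6 ≈ -6.1667)
G(r, b) = -37*r/6
1/(G(-39 - y(-14), 838) + 934016) = 1/(-37*(-39 - 1*(-14))/6 + 934016) = 1/(-37*(-39 + 14)/6 + 934016) = 1/(-37/6*(-25) + 934016) = 1/(925/6 + 934016) = 1/(5605021/6) = 6/5605021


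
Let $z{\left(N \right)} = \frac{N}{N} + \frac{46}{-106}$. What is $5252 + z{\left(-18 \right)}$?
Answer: $\frac{278386}{53} \approx 5252.6$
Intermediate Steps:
$z{\left(N \right)} = \frac{30}{53}$ ($z{\left(N \right)} = 1 + 46 \left(- \frac{1}{106}\right) = 1 - \frac{23}{53} = \frac{30}{53}$)
$5252 + z{\left(-18 \right)} = 5252 + \frac{30}{53} = \frac{278386}{53}$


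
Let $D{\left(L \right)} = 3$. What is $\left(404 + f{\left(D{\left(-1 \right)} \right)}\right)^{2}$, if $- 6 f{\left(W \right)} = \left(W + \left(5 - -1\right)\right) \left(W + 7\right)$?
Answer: $151321$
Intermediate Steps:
$f{\left(W \right)} = - \frac{\left(6 + W\right) \left(7 + W\right)}{6}$ ($f{\left(W \right)} = - \frac{\left(W + \left(5 - -1\right)\right) \left(W + 7\right)}{6} = - \frac{\left(W + \left(5 + 1\right)\right) \left(7 + W\right)}{6} = - \frac{\left(W + 6\right) \left(7 + W\right)}{6} = - \frac{\left(6 + W\right) \left(7 + W\right)}{6}$)
$\left(404 + f{\left(D{\left(-1 \right)} \right)}\right)^{2} = \left(404 - \left(\frac{27}{2} + \frac{3}{2}\right)\right)^{2} = \left(404 - 15\right)^{2} = 389^{2} = 151321$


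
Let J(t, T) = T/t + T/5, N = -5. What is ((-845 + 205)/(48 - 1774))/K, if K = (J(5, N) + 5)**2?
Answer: 320/7767 ≈ 0.041200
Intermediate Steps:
J(t, T) = T/5 + T/t (J(t, T) = T/t + T*(1/5) = T/t + T/5 = T/5 + T/t)
K = 9 (K = (((1/5)*(-5) - 5/5) + 5)**2 = ((-1 - 5*1/5) + 5)**2 = ((-1 - 1) + 5)**2 = (-2 + 5)**2 = 3**2 = 9)
((-845 + 205)/(48 - 1774))/K = ((-845 + 205)/(48 - 1774))/9 = -640/(-1726)*(1/9) = -640*(-1/1726)*(1/9) = (320/863)*(1/9) = 320/7767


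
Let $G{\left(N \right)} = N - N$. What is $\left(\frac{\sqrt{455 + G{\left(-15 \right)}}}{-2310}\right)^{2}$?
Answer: $\frac{13}{152460} \approx 8.5268 \cdot 10^{-5}$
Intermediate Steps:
$G{\left(N \right)} = 0$
$\left(\frac{\sqrt{455 + G{\left(-15 \right)}}}{-2310}\right)^{2} = \left(\frac{\sqrt{455 + 0}}{-2310}\right)^{2} = \left(\sqrt{455} \left(- \frac{1}{2310}\right)\right)^{2} = \left(- \frac{\sqrt{455}}{2310}\right)^{2} = \frac{13}{152460}$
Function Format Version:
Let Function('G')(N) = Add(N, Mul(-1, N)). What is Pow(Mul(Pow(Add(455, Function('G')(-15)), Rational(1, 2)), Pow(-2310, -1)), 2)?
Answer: Rational(13, 152460) ≈ 8.5268e-5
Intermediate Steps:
Function('G')(N) = 0
Pow(Mul(Pow(Add(455, Function('G')(-15)), Rational(1, 2)), Pow(-2310, -1)), 2) = Pow(Mul(Pow(Add(455, 0), Rational(1, 2)), Pow(-2310, -1)), 2) = Pow(Mul(Pow(455, Rational(1, 2)), Rational(-1, 2310)), 2) = Pow(Mul(Rational(-1, 2310), Pow(455, Rational(1, 2))), 2) = Rational(13, 152460)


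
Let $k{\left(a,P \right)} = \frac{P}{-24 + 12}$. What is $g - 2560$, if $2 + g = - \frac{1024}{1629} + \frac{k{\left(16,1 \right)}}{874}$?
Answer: $- \frac{14594129455}{5694984} \approx -2562.6$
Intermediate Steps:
$k{\left(a,P \right)} = - \frac{P}{12}$ ($k{\left(a,P \right)} = \frac{P}{-12} = P \left(- \frac{1}{12}\right) = - \frac{P}{12}$)
$g = - \frac{14970415}{5694984}$ ($g = -2 - \left(\frac{1024}{1629} - \frac{\left(- \frac{1}{12}\right) 1}{874}\right) = -2 - \frac{3580447}{5694984} = - \frac{14970415}{5694984} \approx -2.6287$)
$g - 2560 = - \frac{14970415}{5694984} - 2560 = - \frac{14594129455}{5694984}$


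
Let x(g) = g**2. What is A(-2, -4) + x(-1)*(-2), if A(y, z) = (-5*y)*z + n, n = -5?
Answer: -47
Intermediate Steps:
A(y, z) = -5 - 5*y*z (A(y, z) = (-5*y)*z - 5 = -5*y*z - 5 = -5 - 5*y*z)
A(-2, -4) + x(-1)*(-2) = (-5 - 5*(-2)*(-4)) + (-1)**2*(-2) = (-5 - 40) + 1*(-2) = -45 - 2 = -47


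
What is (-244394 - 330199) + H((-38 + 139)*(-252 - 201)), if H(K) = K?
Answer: -620346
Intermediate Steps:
(-244394 - 330199) + H((-38 + 139)*(-252 - 201)) = (-244394 - 330199) + (-38 + 139)*(-252 - 201) = -574593 + 101*(-453) = -574593 - 45753 = -620346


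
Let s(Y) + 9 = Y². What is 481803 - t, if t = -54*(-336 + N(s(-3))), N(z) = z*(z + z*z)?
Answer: 463659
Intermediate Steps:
s(Y) = -9 + Y²
N(z) = z*(z + z²)
t = 18144 (t = -54*(-336 + (-9 + (-3)²)²*(1 + (-9 + (-3)²))) = -54*(-336 + (-9 + 9)²*(1 + (-9 + 9))) = -54*(-336 + 0²*(1 + 0)) = -54*(-336 + 0*1) = -54*(-336 + 0) = -54*(-336) = 18144)
481803 - t = 481803 - 1*18144 = 481803 - 18144 = 463659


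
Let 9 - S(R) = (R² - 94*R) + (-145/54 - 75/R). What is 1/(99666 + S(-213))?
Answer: 3834/131453801 ≈ 2.9166e-5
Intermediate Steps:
S(R) = 631/54 - R² + 75/R + 94*R (S(R) = 9 - ((R² - 94*R) + (-145/54 - 75/R)) = 9 - (-145/54 + R² - 94*R - 75/R) = 9 + (145/54 - R² + 75/R + 94*R) = 631/54 - R² + 75/R + 94*R)
1/(99666 + S(-213)) = 1/(99666 + (631/54 - 1*(-213)² + 75/(-213) + 94*(-213))) = 1/(99666 + (631/54 - 1*45369 + 75*(-1/213) - 20022)) = 1/(99666 + (631/54 - 45369 - 25/71 - 20022)) = 1/(99666 - 250665643/3834) = 1/(131453801/3834) = 3834/131453801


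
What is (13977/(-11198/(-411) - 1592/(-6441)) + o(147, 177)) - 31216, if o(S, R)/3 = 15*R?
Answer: -551740600301/24260210 ≈ -22743.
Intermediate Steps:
o(S, R) = 45*R (o(S, R) = 3*(15*R) = 45*R)
(13977/(-11198/(-411) - 1592/(-6441)) + o(147, 177)) - 31216 = (13977/(-11198/(-411) - 1592/(-6441)) + 45*177) - 31216 = (13977/(-11198*(-1/411) - 1592*(-1/6441)) + 7965) - 31216 = (13977/(11198/411 + 1592/6441) + 7965) - 31216 = (13977/(24260210/882417) + 7965) - 31216 = (13977*(882417/24260210) + 7965) - 31216 = (12333542409/24260210 + 7965) - 31216 = 205566115059/24260210 - 31216 = -551740600301/24260210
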